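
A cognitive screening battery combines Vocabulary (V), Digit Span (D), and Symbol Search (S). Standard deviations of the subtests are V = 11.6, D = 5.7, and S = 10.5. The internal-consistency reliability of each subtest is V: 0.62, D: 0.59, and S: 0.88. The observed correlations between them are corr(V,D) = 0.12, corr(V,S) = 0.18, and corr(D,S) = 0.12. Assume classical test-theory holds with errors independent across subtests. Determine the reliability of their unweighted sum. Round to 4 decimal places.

Var(V+D+S) = 11.6² + 5.7² + 10.5² + 2·[11.6·5.7·0.12 + 11.6·10.5·0.18 + 5.7·10.5·0.12] = 277.3 + 74.0808 = 351.381.
Because errors are independent across components, Cov(Tᵢ,Tⱼ) = Cov(Xᵢ,Xⱼ); the off-diagonal part of the true-score variance is the same as above.
True-score variance = [11.6²·0.62 + 5.7²·0.59 + 10.5²·0.88] + 74.0808 = 199.616 + 74.0808 = 273.697.
Reliability = 273.697 / 351.381 = 0.7789.

0.7789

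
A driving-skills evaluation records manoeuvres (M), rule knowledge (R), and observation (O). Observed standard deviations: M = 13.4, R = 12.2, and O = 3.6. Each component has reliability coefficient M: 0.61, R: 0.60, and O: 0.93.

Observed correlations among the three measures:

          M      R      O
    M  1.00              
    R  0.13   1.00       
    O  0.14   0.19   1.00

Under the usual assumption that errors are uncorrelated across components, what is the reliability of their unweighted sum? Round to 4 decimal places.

Var(M+R+O) = 13.4² + 12.2² + 3.6² + 2·[13.4·12.2·0.13 + 13.4·3.6·0.14 + 12.2·3.6·0.19] = 341.36 + 72.7016 = 414.062.
Because errors are independent across components, Cov(Tᵢ,Tⱼ) = Cov(Xᵢ,Xⱼ); the off-diagonal part of the true-score variance is the same as above.
True-score variance = [13.4²·0.61 + 12.2²·0.60 + 3.6²·0.93] + 72.7016 = 210.888 + 72.7016 = 283.59.
Reliability = 283.59 / 414.062 = 0.6849.

0.6849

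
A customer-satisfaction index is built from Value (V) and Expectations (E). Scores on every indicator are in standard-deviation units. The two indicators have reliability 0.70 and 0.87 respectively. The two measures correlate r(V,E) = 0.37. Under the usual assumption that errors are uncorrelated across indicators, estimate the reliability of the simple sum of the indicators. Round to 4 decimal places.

Var(V+E) = 2 + 2·[0.37] = 2 + 0.74 = 2.74.
Under uncorrelated errors the observed covariances equal the true-score covariances, so only the own-variance terms attenuate.
True-score variance = [0.70 + 0.87] + 0.74 = 1.57 + 0.74 = 2.31.
Reliability = 2.31 / 2.74 = 0.8431.

0.8431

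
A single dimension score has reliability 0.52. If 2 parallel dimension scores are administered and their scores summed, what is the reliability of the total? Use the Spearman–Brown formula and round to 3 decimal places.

0.684

ρ_k = kρ / (1 + (k−1)ρ) = 2·0.52 / (1 + 1·0.52) = 1.040 / 1.520 = 0.684.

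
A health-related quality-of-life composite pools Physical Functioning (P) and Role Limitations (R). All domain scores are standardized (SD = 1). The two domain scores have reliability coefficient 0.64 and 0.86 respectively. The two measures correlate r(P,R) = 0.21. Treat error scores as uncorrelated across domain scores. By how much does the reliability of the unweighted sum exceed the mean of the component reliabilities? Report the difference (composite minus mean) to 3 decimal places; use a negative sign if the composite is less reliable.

Var(sum) = 2 + 0.42 = 2.42; true-score variance = 1.5 + 0.42 = 1.92; composite reliability = 0.7934.
Mean component reliability = 0.7500.
Difference = 0.7934 − 0.7500 = 0.043.

0.043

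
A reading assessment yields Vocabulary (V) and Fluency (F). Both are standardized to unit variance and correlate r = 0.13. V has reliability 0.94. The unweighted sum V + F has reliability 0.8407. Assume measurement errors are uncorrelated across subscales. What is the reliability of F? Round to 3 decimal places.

0.700

Var(V+F) = 2 + 2·0.13 = 2.260.
True-score variance = ρ_V + ρ_F + 2·0.13, so 0.8407 = (0.94 + ρ_F + 0.26) / 2.260.
ρ_F = 0.8407·2.260 − 0.94 − 0.26 = 0.700.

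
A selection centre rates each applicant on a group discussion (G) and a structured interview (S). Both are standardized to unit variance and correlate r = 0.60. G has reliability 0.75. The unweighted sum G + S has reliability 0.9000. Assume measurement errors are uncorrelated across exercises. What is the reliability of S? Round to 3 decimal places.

0.930

Var(G+S) = 2 + 2·0.60 = 3.200.
True-score variance = ρ_G + ρ_S + 2·0.60, so 0.9000 = (0.75 + ρ_S + 1.20) / 3.200.
ρ_S = 0.9000·3.200 − 0.75 − 1.20 = 0.930.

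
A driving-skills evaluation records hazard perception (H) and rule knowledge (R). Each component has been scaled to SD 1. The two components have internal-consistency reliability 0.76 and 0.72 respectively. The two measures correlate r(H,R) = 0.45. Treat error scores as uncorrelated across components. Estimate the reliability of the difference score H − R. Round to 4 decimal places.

Var(H−R) = 1 + 1 − 2·0.45 = 2 − 0.9 = 1.1.
With uncorrelated errors the cross-covariances are all true-score covariance, so they carry over unchanged; only the diagonal terms shrink to ρᵢσᵢ².
True-score variance = [0.76 + 0.72] − 0.9 = 1.48 − 0.9 = 0.58.
Reliability = 0.58 / 1.1 = 0.5273.

0.5273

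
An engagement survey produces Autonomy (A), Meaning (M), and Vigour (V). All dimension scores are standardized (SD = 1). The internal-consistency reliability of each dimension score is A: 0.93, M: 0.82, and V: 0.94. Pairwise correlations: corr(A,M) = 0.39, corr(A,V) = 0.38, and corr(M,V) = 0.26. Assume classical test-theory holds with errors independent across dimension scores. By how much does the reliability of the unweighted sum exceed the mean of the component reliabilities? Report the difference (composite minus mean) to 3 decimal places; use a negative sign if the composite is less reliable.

0.042

Var(sum) = 3 + 2.06 = 5.06; true-score variance = 2.69 + 2.06 = 4.75; composite reliability = 0.9387.
Mean component reliability = 0.8967.
Difference = 0.9387 − 0.8967 = 0.042.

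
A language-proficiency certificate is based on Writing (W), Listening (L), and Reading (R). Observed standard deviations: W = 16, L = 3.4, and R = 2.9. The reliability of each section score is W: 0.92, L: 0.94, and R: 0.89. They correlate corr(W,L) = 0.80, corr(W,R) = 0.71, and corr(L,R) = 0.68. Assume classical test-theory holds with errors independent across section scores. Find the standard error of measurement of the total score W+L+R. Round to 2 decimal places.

4.70

Var(total) = 275.97 + 166.338 = 442.308.
True-score variance = 253.871 + 166.338 = 420.209, so reliability = 0.9500.
Error variance = 442.308 − 420.209 = 22.0987; SEM = √22.0987 = 4.70.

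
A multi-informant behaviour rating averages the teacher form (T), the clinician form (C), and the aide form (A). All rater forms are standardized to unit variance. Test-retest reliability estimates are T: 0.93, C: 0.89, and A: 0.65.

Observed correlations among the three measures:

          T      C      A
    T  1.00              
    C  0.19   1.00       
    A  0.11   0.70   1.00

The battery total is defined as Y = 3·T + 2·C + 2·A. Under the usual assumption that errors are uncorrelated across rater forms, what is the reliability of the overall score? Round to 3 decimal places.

Var(Y) = 3² + 2² + 2² + 2·[6·0.19 + 6·0.11 + 4·0.70] = 17 + 9.2 = 26.2.
Under uncorrelated errors the observed covariances equal the true-score covariances, so only the own-variance terms attenuate.
True-score variance = [3²·0.93 + 2²·0.89 + 2²·0.65] + 9.2 = 14.53 + 9.2 = 23.73.
Reliability = 23.73 / 26.2 = 0.906.

0.906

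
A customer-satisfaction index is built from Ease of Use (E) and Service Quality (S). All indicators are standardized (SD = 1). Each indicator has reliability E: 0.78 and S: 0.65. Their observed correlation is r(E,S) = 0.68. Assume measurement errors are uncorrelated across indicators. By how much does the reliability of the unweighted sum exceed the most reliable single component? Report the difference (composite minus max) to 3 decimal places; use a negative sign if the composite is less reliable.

0.050

Var(sum) = 2 + 1.36 = 3.36; true-score variance = 1.43 + 1.36 = 2.79; composite reliability = 0.8304.
Max component reliability = 0.7800.
Difference = 0.8304 − 0.7800 = 0.050.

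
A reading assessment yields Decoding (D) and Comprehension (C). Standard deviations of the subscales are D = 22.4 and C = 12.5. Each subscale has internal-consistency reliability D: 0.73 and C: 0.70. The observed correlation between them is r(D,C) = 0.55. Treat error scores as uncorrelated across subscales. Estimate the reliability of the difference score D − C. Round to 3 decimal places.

0.479

Var(D−C) = 22.4² + 12.5² − 2·22.4·12.5·0.55 = 658.01 − 308 = 350.01.
Under uncorrelated errors the observed covariances equal the true-score covariances, so only the own-variance terms attenuate.
True-score variance = [22.4²·0.73 + 12.5²·0.70] − 308 = 475.66 − 308 = 167.66.
Reliability = 167.66 / 350.01 = 0.479.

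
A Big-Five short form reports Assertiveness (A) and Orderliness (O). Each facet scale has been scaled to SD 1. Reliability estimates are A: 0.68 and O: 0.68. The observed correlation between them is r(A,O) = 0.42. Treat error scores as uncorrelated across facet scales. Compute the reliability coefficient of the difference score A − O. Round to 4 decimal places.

Var(A−O) = 1 + 1 − 2·0.42 = 2 − 0.84 = 1.16.
With uncorrelated errors the cross-covariances are all true-score covariance, so they carry over unchanged; only the diagonal terms shrink to ρᵢσᵢ².
True-score variance = [0.68 + 0.68] − 0.84 = 1.36 − 0.84 = 0.52.
Reliability = 0.52 / 1.16 = 0.4483.

0.4483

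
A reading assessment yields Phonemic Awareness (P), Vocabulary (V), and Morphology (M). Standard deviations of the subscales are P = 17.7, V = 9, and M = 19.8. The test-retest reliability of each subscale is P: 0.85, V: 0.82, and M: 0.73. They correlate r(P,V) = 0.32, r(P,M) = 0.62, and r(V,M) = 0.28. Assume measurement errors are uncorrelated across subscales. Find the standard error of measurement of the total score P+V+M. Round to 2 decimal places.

12.94

Var(total) = 786.33 + 636.314 = 1422.64.
True-score variance = 618.906 + 636.314 = 1255.22, so reliability = 0.8823.
Error variance = 1422.64 − 1255.22 = 167.424; SEM = √167.424 = 12.94.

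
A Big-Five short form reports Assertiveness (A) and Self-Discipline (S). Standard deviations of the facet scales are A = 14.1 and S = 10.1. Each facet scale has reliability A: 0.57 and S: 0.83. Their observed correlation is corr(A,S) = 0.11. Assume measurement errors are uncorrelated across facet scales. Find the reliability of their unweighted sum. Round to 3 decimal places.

Var(A+S) = 14.1² + 10.1² + 2·[14.1·10.1·0.11] = 300.82 + 31.3302 = 332.15.
Under uncorrelated errors the observed covariances equal the true-score covariances, so only the own-variance terms attenuate.
True-score variance = [14.1²·0.57 + 10.1²·0.83] + 31.3302 = 197.99 + 31.3302 = 229.32.
Reliability = 229.32 / 332.15 = 0.690.

0.690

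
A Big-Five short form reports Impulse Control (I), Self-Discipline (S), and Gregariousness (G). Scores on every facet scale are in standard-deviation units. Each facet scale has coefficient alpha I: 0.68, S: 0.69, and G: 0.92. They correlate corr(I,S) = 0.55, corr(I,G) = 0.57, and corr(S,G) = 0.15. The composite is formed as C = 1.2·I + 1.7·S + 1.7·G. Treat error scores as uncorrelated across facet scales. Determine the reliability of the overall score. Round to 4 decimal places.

0.8745

Var(C) = 1.2² + 1.7² + 1.7² + 2·[2.04·0.55 + 2.04·0.57 + 2.89·0.15] = 7.22 + 5.4366 = 12.6566.
Because errors are independent across components, Cov(Tᵢ,Tⱼ) = Cov(Xᵢ,Xⱼ); the off-diagonal part of the true-score variance is the same as above.
True-score variance = [1.2²·0.68 + 1.7²·0.69 + 1.7²·0.92] + 5.4366 = 5.6321 + 5.4366 = 11.0687.
Reliability = 11.0687 / 12.6566 = 0.8745.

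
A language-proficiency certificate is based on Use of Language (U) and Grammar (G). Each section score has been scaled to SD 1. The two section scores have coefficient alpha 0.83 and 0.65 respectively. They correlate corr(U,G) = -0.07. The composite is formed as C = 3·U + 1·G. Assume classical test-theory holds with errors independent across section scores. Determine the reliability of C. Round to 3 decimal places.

0.804

Var(C) = 3² + 1 + 2·[3·(-0.07)] = 10 − 0.42 = 9.58.
Under uncorrelated errors the observed covariances equal the true-score covariances, so only the own-variance terms attenuate.
True-score variance = [3²·0.83 + 0.65] − 0.42 = 8.12 − 0.42 = 7.7.
Reliability = 7.7 / 9.58 = 0.804.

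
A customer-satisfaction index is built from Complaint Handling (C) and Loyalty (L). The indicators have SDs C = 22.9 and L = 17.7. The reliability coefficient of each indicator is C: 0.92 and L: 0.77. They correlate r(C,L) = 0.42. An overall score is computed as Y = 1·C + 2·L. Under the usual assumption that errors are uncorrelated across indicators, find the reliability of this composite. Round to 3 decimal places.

0.866

Var(Y) = 22.9² + 2²·17.7² + 2·[2·22.9·17.7·0.42] = 1777.57 + 680.954 = 2458.52.
With uncorrelated errors the cross-covariances are all true-score covariance, so they carry over unchanged; only the diagonal terms shrink to ρᵢσᵢ².
True-score variance = [22.9²·0.92 + 2²·17.7²·0.77] + 680.954 = 1447.39 + 680.954 = 2128.34.
Reliability = 2128.34 / 2458.52 = 0.866.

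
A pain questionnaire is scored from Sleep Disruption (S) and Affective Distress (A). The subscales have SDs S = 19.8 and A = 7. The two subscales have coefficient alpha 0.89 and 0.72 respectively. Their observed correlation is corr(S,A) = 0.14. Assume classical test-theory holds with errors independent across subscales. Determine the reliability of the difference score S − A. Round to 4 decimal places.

Var(S−A) = 19.8² + 7² − 2·19.8·7·0.14 = 441.04 − 38.808 = 402.232.
With uncorrelated errors the cross-covariances are all true-score covariance, so they carry over unchanged; only the diagonal terms shrink to ρᵢσᵢ².
True-score variance = [19.8²·0.89 + 7²·0.72] − 38.808 = 384.196 − 38.808 = 345.388.
Reliability = 345.388 / 402.232 = 0.8587.

0.8587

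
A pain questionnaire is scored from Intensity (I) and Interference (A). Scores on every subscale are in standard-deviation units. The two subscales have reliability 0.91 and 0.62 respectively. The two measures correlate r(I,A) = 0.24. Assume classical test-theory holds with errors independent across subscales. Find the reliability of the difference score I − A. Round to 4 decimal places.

0.6908

Var(I−A) = 1 + 1 − 2·0.24 = 2 − 0.48 = 1.52.
With uncorrelated errors the cross-covariances are all true-score covariance, so they carry over unchanged; only the diagonal terms shrink to ρᵢσᵢ².
True-score variance = [0.91 + 0.62] − 0.48 = 1.53 − 0.48 = 1.05.
Reliability = 1.05 / 1.52 = 0.6908.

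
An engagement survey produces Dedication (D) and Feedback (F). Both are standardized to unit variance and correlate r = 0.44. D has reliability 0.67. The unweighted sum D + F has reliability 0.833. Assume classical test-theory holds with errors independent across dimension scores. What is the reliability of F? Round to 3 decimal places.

0.849

Var(D+F) = 2 + 2·0.44 = 2.880.
True-score variance = ρ_D + ρ_F + 2·0.44, so 0.833 = (0.67 + ρ_F + 0.88) / 2.880.
ρ_F = 0.833·2.880 − 0.67 − 0.88 = 0.849.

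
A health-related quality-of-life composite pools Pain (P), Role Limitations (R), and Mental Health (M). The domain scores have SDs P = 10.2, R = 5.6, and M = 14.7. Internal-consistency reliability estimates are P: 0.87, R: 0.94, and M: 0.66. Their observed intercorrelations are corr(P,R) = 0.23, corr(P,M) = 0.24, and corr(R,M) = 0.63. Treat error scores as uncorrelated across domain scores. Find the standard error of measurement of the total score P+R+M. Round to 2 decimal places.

9.43

Var(total) = 351.49 + 201.97 = 553.46.
True-score variance = 262.613 + 201.97 = 464.582, so reliability = 0.8394.
Error variance = 553.46 − 464.582 = 88.8774; SEM = √88.8774 = 9.43.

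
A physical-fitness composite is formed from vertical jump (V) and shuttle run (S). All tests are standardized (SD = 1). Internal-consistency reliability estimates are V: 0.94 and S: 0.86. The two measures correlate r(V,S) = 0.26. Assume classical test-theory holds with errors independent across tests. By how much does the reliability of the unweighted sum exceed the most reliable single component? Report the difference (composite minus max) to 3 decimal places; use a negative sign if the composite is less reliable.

-0.019

Var(sum) = 2 + 0.52 = 2.52; true-score variance = 1.8 + 0.52 = 2.32; composite reliability = 0.9206.
Max component reliability = 0.9400.
Difference = 0.9206 − 0.9400 = -0.019.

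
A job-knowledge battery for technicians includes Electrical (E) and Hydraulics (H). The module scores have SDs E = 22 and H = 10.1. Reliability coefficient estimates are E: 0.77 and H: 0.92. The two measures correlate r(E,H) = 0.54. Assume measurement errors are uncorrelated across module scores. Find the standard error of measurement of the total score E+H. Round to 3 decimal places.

10.931

Var(total) = 586.01 + 239.976 = 825.986.
True-score variance = 466.529 + 239.976 = 706.505, so reliability = 0.8553.
Error variance = 825.986 − 706.505 = 119.481; SEM = √119.481 = 10.931.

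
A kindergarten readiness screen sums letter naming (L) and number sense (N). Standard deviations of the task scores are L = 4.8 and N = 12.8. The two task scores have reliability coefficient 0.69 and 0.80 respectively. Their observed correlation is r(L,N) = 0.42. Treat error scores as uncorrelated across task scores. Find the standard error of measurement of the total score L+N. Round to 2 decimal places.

Var(total) = 186.88 + 51.6096 = 238.49.
True-score variance = 146.97 + 51.6096 = 198.579, so reliability = 0.8327.
Error variance = 238.49 − 198.579 = 39.9104; SEM = √39.9104 = 6.32.

6.32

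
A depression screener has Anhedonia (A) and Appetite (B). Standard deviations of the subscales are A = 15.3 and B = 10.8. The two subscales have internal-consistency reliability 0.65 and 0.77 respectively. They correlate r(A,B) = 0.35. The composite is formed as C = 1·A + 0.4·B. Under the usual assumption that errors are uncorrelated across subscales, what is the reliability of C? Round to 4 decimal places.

Var(C) = 15.3² + 0.4²·10.8² + 2·[0.4·15.3·10.8·0.35] = 252.752 + 46.2672 = 299.02.
Because errors are independent across components, Cov(Tᵢ,Tⱼ) = Cov(Xᵢ,Xⱼ); the off-diagonal part of the true-score variance is the same as above.
True-score variance = [15.3²·0.65 + 0.4²·10.8²·0.77] + 46.2672 = 166.529 + 46.2672 = 212.796.
Reliability = 212.796 / 299.02 = 0.7116.

0.7116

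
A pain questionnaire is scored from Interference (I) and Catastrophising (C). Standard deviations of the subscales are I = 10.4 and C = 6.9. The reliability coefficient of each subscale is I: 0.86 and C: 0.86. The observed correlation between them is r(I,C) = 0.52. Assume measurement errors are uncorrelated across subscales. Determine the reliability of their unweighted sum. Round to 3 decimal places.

Var(I+C) = 10.4² + 6.9² + 2·[10.4·6.9·0.52] = 155.77 + 74.6304 = 230.4.
With uncorrelated errors the cross-covariances are all true-score covariance, so they carry over unchanged; only the diagonal terms shrink to ρᵢσᵢ².
True-score variance = [10.4²·0.86 + 6.9²·0.86] + 74.6304 = 133.962 + 74.6304 = 208.593.
Reliability = 208.593 / 230.4 = 0.905.

0.905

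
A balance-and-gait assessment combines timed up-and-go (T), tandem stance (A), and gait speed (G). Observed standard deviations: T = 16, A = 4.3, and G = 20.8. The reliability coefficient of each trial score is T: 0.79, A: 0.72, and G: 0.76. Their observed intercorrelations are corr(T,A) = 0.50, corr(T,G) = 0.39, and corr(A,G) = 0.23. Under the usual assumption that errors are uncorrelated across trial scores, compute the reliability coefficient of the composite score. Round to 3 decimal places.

Var(T+A+G) = 16² + 4.3² + 20.8² + 2·[16·4.3·0.50 + 16·20.8·0.39 + 4.3·20.8·0.23] = 707.13 + 369.526 = 1076.66.
Under uncorrelated errors the observed covariances equal the true-score covariances, so only the own-variance terms attenuate.
True-score variance = [16²·0.79 + 4.3²·0.72 + 20.8²·0.76] + 369.526 = 544.359 + 369.526 = 913.886.
Reliability = 913.886 / 1076.66 = 0.849.

0.849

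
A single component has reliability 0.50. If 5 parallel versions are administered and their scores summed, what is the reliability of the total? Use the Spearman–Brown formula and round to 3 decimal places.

ρ_k = kρ / (1 + (k−1)ρ) = 5·0.50 / (1 + 4·0.50) = 2.500 / 3.000 = 0.833.

0.833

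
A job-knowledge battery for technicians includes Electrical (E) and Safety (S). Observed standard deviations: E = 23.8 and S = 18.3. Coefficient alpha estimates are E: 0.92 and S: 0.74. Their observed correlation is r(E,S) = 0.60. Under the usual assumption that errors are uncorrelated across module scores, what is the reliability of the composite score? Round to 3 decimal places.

Var(E+S) = 23.8² + 18.3² + 2·[23.8·18.3·0.60] = 901.33 + 522.648 = 1423.98.
Under uncorrelated errors the observed covariances equal the true-score covariances, so only the own-variance terms attenuate.
True-score variance = [23.8²·0.92 + 18.3²·0.74] + 522.648 = 768.943 + 522.648 = 1291.59.
Reliability = 1291.59 / 1423.98 = 0.907.

0.907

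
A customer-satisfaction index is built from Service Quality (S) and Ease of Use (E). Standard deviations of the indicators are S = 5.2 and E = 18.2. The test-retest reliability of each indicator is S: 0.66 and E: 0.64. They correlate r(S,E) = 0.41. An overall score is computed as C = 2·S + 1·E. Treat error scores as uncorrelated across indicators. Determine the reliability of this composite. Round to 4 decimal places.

Var(C) = 2²·5.2² + 18.2² + 2·[2·5.2·18.2·0.41] = 439.4 + 155.21 = 594.61.
Under uncorrelated errors the observed covariances equal the true-score covariances, so only the own-variance terms attenuate.
True-score variance = [2²·5.2²·0.66 + 18.2²·0.64] + 155.21 = 283.379 + 155.21 = 438.589.
Reliability = 438.589 / 594.61 = 0.7376.

0.7376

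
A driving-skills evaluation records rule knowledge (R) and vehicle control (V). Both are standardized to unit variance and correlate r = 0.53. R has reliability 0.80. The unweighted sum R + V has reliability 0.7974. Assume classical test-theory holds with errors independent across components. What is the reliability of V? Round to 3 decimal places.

Var(R+V) = 2 + 2·0.53 = 3.060.
True-score variance = ρ_R + ρ_V + 2·0.53, so 0.7974 = (0.80 + ρ_V + 1.06) / 3.060.
ρ_V = 0.7974·3.060 − 0.80 − 1.06 = 0.580.

0.580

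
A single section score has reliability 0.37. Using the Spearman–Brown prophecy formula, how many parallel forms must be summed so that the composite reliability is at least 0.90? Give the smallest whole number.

k ≥ ρ*(1−ρ₁)/(ρ₁(1−ρ*)) = 0.90·0.63 / (0.37·0.10) = 15.324.
Smallest integer k = 16.

16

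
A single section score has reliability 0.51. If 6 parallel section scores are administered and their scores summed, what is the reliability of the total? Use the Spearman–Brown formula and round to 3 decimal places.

ρ_k = kρ / (1 + (k−1)ρ) = 6·0.51 / (1 + 5·0.51) = 3.060 / 3.550 = 0.862.

0.862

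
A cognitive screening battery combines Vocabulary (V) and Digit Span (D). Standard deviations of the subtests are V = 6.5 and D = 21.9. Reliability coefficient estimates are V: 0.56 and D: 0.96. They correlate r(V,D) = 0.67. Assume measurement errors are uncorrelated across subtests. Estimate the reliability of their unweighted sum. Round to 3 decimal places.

Var(V+D) = 6.5² + 21.9² + 2·[6.5·21.9·0.67] = 521.86 + 190.749 = 712.609.
Under uncorrelated errors the observed covariances equal the true-score covariances, so only the own-variance terms attenuate.
True-score variance = [6.5²·0.56 + 21.9²·0.96] + 190.749 = 484.086 + 190.749 = 674.835.
Reliability = 674.835 / 712.609 = 0.947.

0.947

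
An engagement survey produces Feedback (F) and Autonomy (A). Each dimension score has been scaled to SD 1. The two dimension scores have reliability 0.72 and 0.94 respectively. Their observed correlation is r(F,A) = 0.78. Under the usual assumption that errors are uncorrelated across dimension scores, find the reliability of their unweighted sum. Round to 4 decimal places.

0.9045

Var(F+A) = 2 + 2·[0.78] = 2 + 1.56 = 3.56.
Because errors are independent across components, Cov(Tᵢ,Tⱼ) = Cov(Xᵢ,Xⱼ); the off-diagonal part of the true-score variance is the same as above.
True-score variance = [0.72 + 0.94] + 1.56 = 1.66 + 1.56 = 3.22.
Reliability = 3.22 / 3.56 = 0.9045.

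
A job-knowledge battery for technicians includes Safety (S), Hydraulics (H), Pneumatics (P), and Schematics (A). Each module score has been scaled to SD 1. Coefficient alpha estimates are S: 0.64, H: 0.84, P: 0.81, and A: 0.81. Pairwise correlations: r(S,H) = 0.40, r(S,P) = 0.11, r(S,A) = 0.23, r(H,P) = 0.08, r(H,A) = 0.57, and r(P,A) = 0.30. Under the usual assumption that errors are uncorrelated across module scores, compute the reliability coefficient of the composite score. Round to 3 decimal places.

Var(S+H+P+A) = 4 + 2·[0.40 + 0.11 + 0.23 + 0.08 + 0.57 + 0.30] = 4 + 3.38 = 7.38.
With uncorrelated errors the cross-covariances are all true-score covariance, so they carry over unchanged; only the diagonal terms shrink to ρᵢσᵢ².
True-score variance = [0.64 + 0.84 + 0.81 + 0.81] + 3.38 = 3.1 + 3.38 = 6.48.
Reliability = 6.48 / 7.38 = 0.878.

0.878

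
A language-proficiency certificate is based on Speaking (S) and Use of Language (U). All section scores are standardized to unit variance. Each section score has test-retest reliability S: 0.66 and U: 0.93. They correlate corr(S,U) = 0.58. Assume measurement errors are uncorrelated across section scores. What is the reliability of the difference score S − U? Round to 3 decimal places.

Var(S−U) = 1 + 1 − 2·0.58 = 2 − 1.16 = 0.84.
With uncorrelated errors the cross-covariances are all true-score covariance, so they carry over unchanged; only the diagonal terms shrink to ρᵢσᵢ².
True-score variance = [0.66 + 0.93] − 1.16 = 1.59 − 1.16 = 0.43.
Reliability = 0.43 / 0.84 = 0.512.

0.512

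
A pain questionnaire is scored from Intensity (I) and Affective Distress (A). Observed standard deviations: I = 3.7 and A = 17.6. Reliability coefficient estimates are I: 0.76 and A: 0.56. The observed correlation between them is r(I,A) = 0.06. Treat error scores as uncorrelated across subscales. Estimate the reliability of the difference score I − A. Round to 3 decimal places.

Var(I−A) = 3.7² + 17.6² − 2·3.7·17.6·0.06 = 323.45 − 7.8144 = 315.636.
Because errors are independent across components, Cov(Tᵢ,Tⱼ) = Cov(Xᵢ,Xⱼ); the off-diagonal part of the true-score variance is the same as above.
True-score variance = [3.7²·0.76 + 17.6²·0.56] − 7.8144 = 183.87 − 7.8144 = 176.056.
Reliability = 176.056 / 315.636 = 0.558.

0.558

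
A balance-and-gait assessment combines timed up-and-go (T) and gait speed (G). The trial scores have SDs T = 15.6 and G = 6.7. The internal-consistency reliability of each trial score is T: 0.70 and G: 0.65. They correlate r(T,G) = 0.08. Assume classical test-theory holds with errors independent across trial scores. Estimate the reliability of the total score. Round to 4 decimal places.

Var(T+G) = 15.6² + 6.7² + 2·[15.6·6.7·0.08] = 288.25 + 16.7232 = 304.973.
With uncorrelated errors the cross-covariances are all true-score covariance, so they carry over unchanged; only the diagonal terms shrink to ρᵢσᵢ².
True-score variance = [15.6²·0.70 + 6.7²·0.65] + 16.7232 = 199.53 + 16.7232 = 216.254.
Reliability = 216.254 / 304.973 = 0.7091.

0.7091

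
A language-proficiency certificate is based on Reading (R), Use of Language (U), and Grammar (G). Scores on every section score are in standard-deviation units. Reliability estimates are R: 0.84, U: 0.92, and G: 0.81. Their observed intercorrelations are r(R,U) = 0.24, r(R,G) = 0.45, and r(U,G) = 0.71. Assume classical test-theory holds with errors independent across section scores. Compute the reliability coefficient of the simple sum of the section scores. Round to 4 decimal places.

Var(R+U+G) = 3 + 2·[0.24 + 0.45 + 0.71] = 3 + 2.8 = 5.8.
Under uncorrelated errors the observed covariances equal the true-score covariances, so only the own-variance terms attenuate.
True-score variance = [0.84 + 0.92 + 0.81] + 2.8 = 2.57 + 2.8 = 5.37.
Reliability = 5.37 / 5.8 = 0.9259.

0.9259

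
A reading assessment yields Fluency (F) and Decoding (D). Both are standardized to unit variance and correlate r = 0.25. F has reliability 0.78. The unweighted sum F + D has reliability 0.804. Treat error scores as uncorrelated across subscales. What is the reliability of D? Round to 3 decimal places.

0.730

Var(F+D) = 2 + 2·0.25 = 2.500.
True-score variance = ρ_F + ρ_D + 2·0.25, so 0.804 = (0.78 + ρ_D + 0.50) / 2.500.
ρ_D = 0.804·2.500 − 0.78 − 0.50 = 0.730.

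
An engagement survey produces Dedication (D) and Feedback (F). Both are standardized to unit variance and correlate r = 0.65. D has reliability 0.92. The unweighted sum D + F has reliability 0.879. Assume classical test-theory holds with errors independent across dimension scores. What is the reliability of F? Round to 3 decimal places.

Var(D+F) = 2 + 2·0.65 = 3.300.
True-score variance = ρ_D + ρ_F + 2·0.65, so 0.879 = (0.92 + ρ_F + 1.30) / 3.300.
ρ_F = 0.879·3.300 − 0.92 − 1.30 = 0.681.

0.681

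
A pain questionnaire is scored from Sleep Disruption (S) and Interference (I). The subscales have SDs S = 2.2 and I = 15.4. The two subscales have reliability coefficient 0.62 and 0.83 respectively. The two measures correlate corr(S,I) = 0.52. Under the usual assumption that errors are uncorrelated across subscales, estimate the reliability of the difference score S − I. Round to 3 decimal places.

0.796

Var(S−I) = 2.2² + 15.4² − 2·2.2·15.4·0.52 = 242 − 35.2352 = 206.765.
With uncorrelated errors the cross-covariances are all true-score covariance, so they carry over unchanged; only the diagonal terms shrink to ρᵢσᵢ².
True-score variance = [2.2²·0.62 + 15.4²·0.83] − 35.2352 = 199.844 − 35.2352 = 164.608.
Reliability = 164.608 / 206.765 = 0.796.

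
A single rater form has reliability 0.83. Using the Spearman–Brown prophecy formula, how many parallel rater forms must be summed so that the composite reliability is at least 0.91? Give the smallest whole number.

k ≥ ρ*(1−ρ₁)/(ρ₁(1−ρ*)) = 0.91·0.17 / (0.83·0.09) = 2.071.
Smallest integer k = 3.

3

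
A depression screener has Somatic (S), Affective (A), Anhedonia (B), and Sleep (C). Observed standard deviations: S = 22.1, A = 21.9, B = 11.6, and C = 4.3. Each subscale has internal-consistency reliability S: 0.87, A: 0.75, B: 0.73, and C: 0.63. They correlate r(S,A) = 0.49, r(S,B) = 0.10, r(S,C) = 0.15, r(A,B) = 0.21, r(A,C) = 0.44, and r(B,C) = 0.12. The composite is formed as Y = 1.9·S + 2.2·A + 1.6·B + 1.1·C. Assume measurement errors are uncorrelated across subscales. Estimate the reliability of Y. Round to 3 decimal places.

Var(Y) = 1.9²·22.1² + 2.2²·21.9² + 1.6²·11.6² + 1.1²·4.3² + 2·[4.18·22.1·21.9·0.49 + 3.04·22.1·11.6·0.10 + 2.09·22.1·4.3·0.15 + 3.52·21.9·11.6·0.21 + 2.42·21.9·4.3·0.44 + 1.76·11.6·4.3·0.12] = 4451.32 + 2795.25 = 7246.57.
Under uncorrelated errors the observed covariances equal the true-score covariances, so only the own-variance terms attenuate.
True-score variance = [1.9²·22.1²·0.87 + 2.2²·21.9²·0.75 + 1.6²·11.6²·0.73 + 1.1²·4.3²·0.63] + 2795.25 = 3540.49 + 2795.25 = 6335.75.
Reliability = 6335.75 / 7246.57 = 0.874.

0.874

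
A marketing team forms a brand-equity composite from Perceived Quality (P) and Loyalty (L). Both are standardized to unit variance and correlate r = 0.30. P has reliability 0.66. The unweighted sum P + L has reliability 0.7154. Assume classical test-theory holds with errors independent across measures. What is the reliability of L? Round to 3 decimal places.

Var(P+L) = 2 + 2·0.30 = 2.600.
True-score variance = ρ_P + ρ_L + 2·0.30, so 0.7154 = (0.66 + ρ_L + 0.60) / 2.600.
ρ_L = 0.7154·2.600 − 0.66 − 0.60 = 0.600.

0.600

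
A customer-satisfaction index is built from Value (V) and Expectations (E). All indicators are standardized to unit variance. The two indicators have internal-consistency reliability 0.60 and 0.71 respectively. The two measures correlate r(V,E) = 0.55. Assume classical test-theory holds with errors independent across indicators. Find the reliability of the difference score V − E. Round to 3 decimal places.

0.233

Var(V−E) = 1 + 1 − 2·0.55 = 2 − 1.1 = 0.9.
Because errors are independent across components, Cov(Tᵢ,Tⱼ) = Cov(Xᵢ,Xⱼ); the off-diagonal part of the true-score variance is the same as above.
True-score variance = [0.60 + 0.71] − 1.1 = 1.31 − 1.1 = 0.21.
Reliability = 0.21 / 0.9 = 0.233.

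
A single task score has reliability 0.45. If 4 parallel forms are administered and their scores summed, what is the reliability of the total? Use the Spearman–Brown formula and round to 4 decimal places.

0.7660

ρ_k = kρ / (1 + (k−1)ρ) = 4·0.45 / (1 + 3·0.45) = 1.800 / 2.350 = 0.7660.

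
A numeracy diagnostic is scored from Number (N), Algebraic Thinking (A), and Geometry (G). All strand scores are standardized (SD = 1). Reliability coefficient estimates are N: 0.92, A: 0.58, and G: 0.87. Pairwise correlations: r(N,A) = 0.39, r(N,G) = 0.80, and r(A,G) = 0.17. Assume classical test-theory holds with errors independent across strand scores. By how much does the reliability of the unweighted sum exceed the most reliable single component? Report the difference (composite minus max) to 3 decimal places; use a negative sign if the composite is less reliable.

-0.030

Var(sum) = 3 + 2.72 = 5.72; true-score variance = 2.37 + 2.72 = 5.09; composite reliability = 0.8899.
Max component reliability = 0.9200.
Difference = 0.8899 − 0.9200 = -0.030.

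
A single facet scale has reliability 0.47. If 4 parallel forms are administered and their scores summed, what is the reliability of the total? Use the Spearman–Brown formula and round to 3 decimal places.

ρ_k = kρ / (1 + (k−1)ρ) = 4·0.47 / (1 + 3·0.47) = 1.880 / 2.410 = 0.780.

0.780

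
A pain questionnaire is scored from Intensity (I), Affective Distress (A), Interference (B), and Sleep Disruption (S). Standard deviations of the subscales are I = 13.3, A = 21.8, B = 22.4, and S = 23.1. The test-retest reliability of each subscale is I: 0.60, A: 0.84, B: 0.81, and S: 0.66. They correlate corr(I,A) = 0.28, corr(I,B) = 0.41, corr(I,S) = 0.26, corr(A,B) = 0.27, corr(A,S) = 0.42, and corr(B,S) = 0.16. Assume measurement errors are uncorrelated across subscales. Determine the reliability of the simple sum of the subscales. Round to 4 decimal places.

0.8636

Var(I+A+B+S) = 13.3² + 21.8² + 22.4² + 23.1² + 2·[13.3·21.8·0.28 + 13.3·22.4·0.41 + 13.3·23.1·0.26 + 21.8·22.4·0.27 + 21.8·23.1·0.42 + 22.4·23.1·0.16] = 1687.5 + 1418.7 = 3106.2.
With uncorrelated errors the cross-covariances are all true-score covariance, so they carry over unchanged; only the diagonal terms shrink to ρᵢσᵢ².
True-score variance = [13.3²·0.60 + 21.8²·0.84 + 22.4²·0.81 + 23.1²·0.66] + 1418.7 = 1263.94 + 1418.7 = 2682.64.
Reliability = 2682.64 / 3106.2 = 0.8636.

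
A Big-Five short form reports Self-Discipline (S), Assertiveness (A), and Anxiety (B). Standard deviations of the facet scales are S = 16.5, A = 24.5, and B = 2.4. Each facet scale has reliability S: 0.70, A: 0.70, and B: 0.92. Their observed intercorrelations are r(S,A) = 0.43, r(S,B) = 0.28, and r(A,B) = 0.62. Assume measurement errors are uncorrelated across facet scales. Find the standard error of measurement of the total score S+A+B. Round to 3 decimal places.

16.193

Var(total) = 878.26 + 442.743 = 1321.
True-score variance = 616.049 + 442.743 = 1058.79, so reliability = 0.8015.
Error variance = 1321 − 1058.79 = 262.211; SEM = √262.211 = 16.193.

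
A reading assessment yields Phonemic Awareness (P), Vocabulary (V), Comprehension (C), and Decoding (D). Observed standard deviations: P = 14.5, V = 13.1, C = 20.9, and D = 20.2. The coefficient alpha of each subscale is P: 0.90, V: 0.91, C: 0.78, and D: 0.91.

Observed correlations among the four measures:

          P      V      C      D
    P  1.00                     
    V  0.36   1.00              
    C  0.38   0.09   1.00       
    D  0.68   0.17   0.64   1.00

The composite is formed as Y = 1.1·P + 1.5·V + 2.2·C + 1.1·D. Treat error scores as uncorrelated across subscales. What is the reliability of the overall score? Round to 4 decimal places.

Var(Y) = 1.1²·14.5² + 1.5²·13.1² + 2.2²·20.9² + 1.1²·20.2² + 2·[1.65·14.5·13.1·0.36 + 2.42·14.5·20.9·0.38 + 1.21·14.5·20.2·0.68 + 3.3·13.1·20.9·0.09 + 1.65·13.1·20.2·0.17 + 2.42·20.9·20.2·0.64] = 3248.41 + 2883.85 = 6132.27.
With uncorrelated errors the cross-covariances are all true-score covariance, so they carry over unchanged; only the diagonal terms shrink to ρᵢσᵢ².
True-score variance = [1.1²·14.5²·0.90 + 1.5²·13.1²·0.91 + 2.2²·20.9²·0.78 + 1.1²·20.2²·0.91] + 2883.85 = 2678.67 + 2883.85 = 5562.53.
Reliability = 5562.53 / 6132.27 = 0.9071.

0.9071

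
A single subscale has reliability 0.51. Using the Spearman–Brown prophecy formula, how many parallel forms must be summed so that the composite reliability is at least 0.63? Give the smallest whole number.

k ≥ ρ*(1−ρ₁)/(ρ₁(1−ρ*)) = 0.63·0.49 / (0.51·0.37) = 1.636.
Smallest integer k = 2.

2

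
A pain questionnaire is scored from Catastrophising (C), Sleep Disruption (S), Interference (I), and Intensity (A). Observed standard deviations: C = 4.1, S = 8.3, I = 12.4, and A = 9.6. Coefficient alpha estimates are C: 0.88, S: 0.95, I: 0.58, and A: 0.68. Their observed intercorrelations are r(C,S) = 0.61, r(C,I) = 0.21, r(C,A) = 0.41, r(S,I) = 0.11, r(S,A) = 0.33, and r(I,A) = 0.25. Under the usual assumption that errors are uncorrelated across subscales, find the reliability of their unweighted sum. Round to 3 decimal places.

Var(C+S+I+A) = 4.1² + 8.3² + 12.4² + 9.6² + 2·[4.1·8.3·0.61 + 4.1·12.4·0.21 + 4.1·9.6·0.41 + 8.3·12.4·0.11 + 8.3·9.6·0.33 + 12.4·9.6·0.25] = 331.62 + 229.896 = 561.516.
Because errors are independent across components, Cov(Tᵢ,Tⱼ) = Cov(Xᵢ,Xⱼ); the off-diagonal part of the true-score variance is the same as above.
True-score variance = [4.1²·0.88 + 8.3²·0.95 + 12.4²·0.58 + 9.6²·0.68] + 229.896 = 232.088 + 229.896 = 461.984.
Reliability = 461.984 / 561.516 = 0.823.

0.823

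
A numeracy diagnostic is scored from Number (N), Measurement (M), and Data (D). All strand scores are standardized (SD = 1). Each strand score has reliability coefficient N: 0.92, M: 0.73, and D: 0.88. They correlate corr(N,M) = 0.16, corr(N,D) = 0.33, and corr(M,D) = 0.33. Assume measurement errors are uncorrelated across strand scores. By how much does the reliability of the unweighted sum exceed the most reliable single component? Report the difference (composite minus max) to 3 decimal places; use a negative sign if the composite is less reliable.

Var(sum) = 3 + 1.64 = 4.64; true-score variance = 2.53 + 1.64 = 4.17; composite reliability = 0.8987.
Max component reliability = 0.9200.
Difference = 0.8987 − 0.9200 = -0.021.

-0.021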